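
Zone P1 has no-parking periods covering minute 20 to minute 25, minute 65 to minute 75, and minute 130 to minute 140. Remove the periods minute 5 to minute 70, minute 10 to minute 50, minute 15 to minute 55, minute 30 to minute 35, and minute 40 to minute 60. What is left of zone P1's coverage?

minute 70 to minute 75, minute 130 to minute 140

Second set merges to minute 5 to minute 70.
minute 20 to minute 25: entirely removed.
minute 65 to minute 75 \ B = minute 70 to minute 75.
minute 130 to minute 140: nothing removed.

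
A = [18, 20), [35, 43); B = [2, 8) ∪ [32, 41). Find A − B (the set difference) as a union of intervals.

[18, 20) ∪ [41, 43)

[18, 20): nothing removed.
[35, 43) \ B = [41, 43).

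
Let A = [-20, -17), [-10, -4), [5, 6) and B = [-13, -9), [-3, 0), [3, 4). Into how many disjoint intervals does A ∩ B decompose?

A ∩ B = [-10, -9).
That is 1 disjoint piece.

1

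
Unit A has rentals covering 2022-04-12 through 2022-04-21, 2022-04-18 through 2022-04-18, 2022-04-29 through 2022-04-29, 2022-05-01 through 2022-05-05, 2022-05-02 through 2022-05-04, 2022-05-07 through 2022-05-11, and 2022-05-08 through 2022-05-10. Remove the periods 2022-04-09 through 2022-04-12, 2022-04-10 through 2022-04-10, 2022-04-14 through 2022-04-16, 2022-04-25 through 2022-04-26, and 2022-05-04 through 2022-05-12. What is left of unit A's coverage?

2022-04-13 through 2022-04-13, 2022-04-17 through 2022-04-21, 2022-04-29 through 2022-04-29, 2022-05-01 through 2022-05-03

A, merged: 2022-04-12 through 2022-04-21, 2022-04-29 through 2022-04-29, 2022-05-01 through 2022-05-05, 2022-05-07 through 2022-05-11.
B, merged: 2022-04-09 through 2022-04-12, 2022-04-14 through 2022-04-16, 2022-04-25 through 2022-04-26, 2022-05-04 through 2022-05-12.
2022-04-12 through 2022-04-21 with B removed leaves 2022-04-13 through 2022-04-13, 2022-04-17 through 2022-04-21.
2022-04-29 through 2022-04-29 is untouched.
2022-05-01 through 2022-05-05 with B removed leaves 2022-05-01 through 2022-05-03.
2022-05-07 through 2022-05-11 lies entirely inside B → drops out.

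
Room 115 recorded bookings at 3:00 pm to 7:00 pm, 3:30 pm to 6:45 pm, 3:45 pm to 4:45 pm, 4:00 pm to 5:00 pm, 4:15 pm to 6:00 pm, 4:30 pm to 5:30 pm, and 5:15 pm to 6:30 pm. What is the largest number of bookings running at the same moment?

6

Sweep endpoints in order; track running count of active intervals.
Peak of 6 reached at 4:30 pm.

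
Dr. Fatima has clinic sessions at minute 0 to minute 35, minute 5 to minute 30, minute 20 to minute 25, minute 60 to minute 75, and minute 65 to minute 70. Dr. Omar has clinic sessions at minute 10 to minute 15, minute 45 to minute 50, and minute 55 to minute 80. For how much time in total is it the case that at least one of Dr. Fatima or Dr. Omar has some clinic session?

Merge the first list: minute 0 to minute 35, minute 60 to minute 75.
A ∪ B = minute 0 to minute 35, minute 45 to minute 50, minute 55 to minute 80.
Total: 35 minutes + 5 minutes + 25 minutes = 65 minutes.

65 minutes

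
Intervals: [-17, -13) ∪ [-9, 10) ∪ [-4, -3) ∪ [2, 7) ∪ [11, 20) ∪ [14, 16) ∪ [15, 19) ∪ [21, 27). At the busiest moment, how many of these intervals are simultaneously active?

3

Sweep endpoints in order; track running count of active intervals.
Peak of 3 reached at 15.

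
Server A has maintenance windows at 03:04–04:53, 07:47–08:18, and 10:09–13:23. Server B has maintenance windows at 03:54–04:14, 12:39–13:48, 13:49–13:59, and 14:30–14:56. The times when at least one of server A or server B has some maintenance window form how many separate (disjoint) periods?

5

A ∪ B = 03:04-04:53, 07:47-08:18, 10:09-13:48, 13:49-13:59, 14:30-14:56.
That is 5 disjoint pieces.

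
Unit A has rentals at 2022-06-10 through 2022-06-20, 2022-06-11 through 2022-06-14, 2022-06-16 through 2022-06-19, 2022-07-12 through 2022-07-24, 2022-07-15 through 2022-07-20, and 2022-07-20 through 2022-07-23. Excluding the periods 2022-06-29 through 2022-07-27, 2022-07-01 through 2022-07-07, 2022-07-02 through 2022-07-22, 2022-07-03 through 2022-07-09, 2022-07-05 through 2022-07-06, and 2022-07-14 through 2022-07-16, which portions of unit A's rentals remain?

2022-06-10 through 2022-06-20

First set merges to 2022-06-10 through 2022-06-20, 2022-07-12 through 2022-07-24.
Second set merges to 2022-06-29 through 2022-07-27.
2022-06-10 through 2022-06-20: nothing removed.
2022-07-12 through 2022-07-24: entirely removed.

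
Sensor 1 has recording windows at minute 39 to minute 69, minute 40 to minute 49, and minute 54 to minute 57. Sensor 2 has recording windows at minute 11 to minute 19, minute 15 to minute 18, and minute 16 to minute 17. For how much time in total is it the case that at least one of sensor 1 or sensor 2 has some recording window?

A, merged: minute 39 to minute 69.
B, merged: minute 11 to minute 19.
A ∪ B = minute 11 to minute 19, minute 39 to minute 69.
Total: 8 minutes + 30 minutes = 38 minutes.

38 minutes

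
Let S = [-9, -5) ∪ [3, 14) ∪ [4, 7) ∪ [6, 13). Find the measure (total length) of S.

15

Merged: [-9, -5), [3, 14).
Lengths: 4 + 11 = 15.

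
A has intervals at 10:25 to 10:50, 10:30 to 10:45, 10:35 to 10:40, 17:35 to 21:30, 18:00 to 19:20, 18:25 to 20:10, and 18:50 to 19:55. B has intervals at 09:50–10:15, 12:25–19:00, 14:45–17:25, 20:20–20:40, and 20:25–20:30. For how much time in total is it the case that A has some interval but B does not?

Merge the first list: 10:25–10:50, 17:35–21:30.
Merge the second list: 09:50–10:15, 12:25–19:00, 20:20–20:40.
A \ B = 10:25–10:50, 19:00–20:20, 20:40–21:30.
Total: 25 min + 1 h 20 min + 50 min = 2 h 35 min.

2 h 35 min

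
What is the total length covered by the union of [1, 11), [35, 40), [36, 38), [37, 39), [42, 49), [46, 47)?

Merged: [1, 11), [35, 40), [42, 49).
Lengths: 10 + 5 + 7 = 22.

22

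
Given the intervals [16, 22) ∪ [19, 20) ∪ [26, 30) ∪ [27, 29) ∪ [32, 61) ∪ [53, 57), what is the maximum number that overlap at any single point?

2

At 19, 2 of the intervals are simultaneously active.
No point has more.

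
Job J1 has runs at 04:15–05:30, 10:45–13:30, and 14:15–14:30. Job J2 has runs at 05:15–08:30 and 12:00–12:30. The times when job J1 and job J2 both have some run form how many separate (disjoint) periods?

2

A ∩ B = 05:15-05:30, 12:00-12:30.
That is 2 disjoint pieces.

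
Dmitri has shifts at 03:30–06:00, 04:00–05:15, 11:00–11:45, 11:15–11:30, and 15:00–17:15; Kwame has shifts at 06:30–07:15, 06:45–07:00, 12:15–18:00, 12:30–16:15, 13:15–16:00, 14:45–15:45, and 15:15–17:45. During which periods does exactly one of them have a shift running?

First set merges to 03:30–06:00, 11:00–11:45, 15:00–17:15.
Second set merges to 06:30–07:15, 12:15–18:00.
Only in the first: 03:30–06:00, 11:00–11:45.
Only in the second: 06:30–07:15, 12:15–15:00, 17:15–18:00.
Together these are the periods covered by exactly one.

03:30–06:00, 06:30–07:15, 11:00–11:45, 12:15–15:00, 17:15–18:00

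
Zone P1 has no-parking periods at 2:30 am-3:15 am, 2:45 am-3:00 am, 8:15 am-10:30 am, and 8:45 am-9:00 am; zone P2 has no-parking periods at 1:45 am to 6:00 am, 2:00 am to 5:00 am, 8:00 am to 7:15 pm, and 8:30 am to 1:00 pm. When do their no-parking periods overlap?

2:30 am–3:15 am, 8:15 am–10:30 am

Merge the first list: 2:30 am–3:15 am, 8:15 am–10:30 am.
Merge the second list: 1:45 am–6:00 am, 8:00 am–7:15 pm.
2:30 am–3:15 am overlaps B on 2:30 am–3:15 am.
8:15 am–10:30 am overlaps B on 8:15 am–10:30 am.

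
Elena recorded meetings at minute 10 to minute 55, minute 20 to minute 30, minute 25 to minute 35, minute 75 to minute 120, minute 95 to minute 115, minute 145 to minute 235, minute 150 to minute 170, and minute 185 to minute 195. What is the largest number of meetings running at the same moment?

At minute 25, 3 of the intervals are simultaneously active.
No point has more.

3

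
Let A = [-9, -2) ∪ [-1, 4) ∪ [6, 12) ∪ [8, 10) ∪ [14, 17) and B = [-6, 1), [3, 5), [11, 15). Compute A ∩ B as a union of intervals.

[-6, -2) ∪ [-1, 1) ∪ [3, 4) ∪ [11, 12) ∪ [14, 15)

First set merges to [-9, -2), [-1, 4), [6, 12), [14, 17).
[-9, -2) ∩ B → [-6, -2).
[-1, 4) ∩ B → [-1, 1), [3, 4).
[6, 12) ∩ B → [11, 12).
[14, 17) ∩ B → [14, 15).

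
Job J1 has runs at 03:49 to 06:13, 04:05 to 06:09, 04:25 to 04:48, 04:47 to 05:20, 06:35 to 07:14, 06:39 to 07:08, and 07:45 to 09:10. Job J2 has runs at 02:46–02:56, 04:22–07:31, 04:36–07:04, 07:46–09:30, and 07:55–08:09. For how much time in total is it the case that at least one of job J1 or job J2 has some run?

First set merges to 03:49–06:13, 06:35–07:14, 07:45–09:10.
Second set merges to 02:46–02:56, 04:22–07:31, 07:46–09:30.
A ∪ B = 02:46–02:56, 03:49–07:31, 07:45–09:30.
Total: 10 min + 3 h 42 min + 1 h 45 min = 5 h 37 min.

5 h 37 min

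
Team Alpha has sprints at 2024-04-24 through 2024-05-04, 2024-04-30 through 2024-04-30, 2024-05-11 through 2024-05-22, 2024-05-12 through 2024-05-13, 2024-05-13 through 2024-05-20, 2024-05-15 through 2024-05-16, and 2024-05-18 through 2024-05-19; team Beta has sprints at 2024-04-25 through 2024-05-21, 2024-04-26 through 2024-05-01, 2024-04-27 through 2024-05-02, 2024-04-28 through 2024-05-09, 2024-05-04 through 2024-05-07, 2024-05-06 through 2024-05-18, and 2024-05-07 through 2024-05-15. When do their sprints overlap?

A, merged: 2024-04-24 through 2024-05-04, 2024-05-11 through 2024-05-22.
B, merged: 2024-04-25 through 2024-05-21.
2024-04-24 through 2024-05-04 overlaps B on 2024-04-25 through 2024-05-04.
2024-05-11 through 2024-05-22 overlaps B on 2024-05-11 through 2024-05-21.

2024-04-25 through 2024-05-04, 2024-05-11 through 2024-05-21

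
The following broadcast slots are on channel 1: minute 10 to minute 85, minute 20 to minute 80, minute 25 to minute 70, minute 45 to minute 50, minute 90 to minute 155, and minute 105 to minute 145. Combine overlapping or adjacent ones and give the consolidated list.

minute 20 to minute 80 overlaps/touches minute 10 to minute 85 → extend to minute 10 to minute 85.
minute 25 to minute 70 overlaps/touches minute 10 to minute 85 → extend to minute 10 to minute 85.
minute 45 to minute 50 overlaps/touches minute 10 to minute 85 → extend to minute 10 to minute 85.
minute 90 to minute 155 is disjoint → start new block.
minute 105 to minute 145 overlaps/touches minute 90 to minute 155 → extend to minute 90 to minute 155.

minute 10 to minute 85, minute 90 to minute 155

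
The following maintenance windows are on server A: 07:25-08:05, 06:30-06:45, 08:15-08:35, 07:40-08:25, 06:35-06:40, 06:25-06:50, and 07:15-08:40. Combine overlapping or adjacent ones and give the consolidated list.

06:25-06:50, 07:15-08:40

Sort by start: 06:25-06:50, 06:30-06:45, 06:35-06:40, 07:15-08:40, 07:25-08:05, 07:40-08:25, 08:15-08:35.
06:30-06:45 overlaps/touches 06:25-06:50 → extend to 06:25-06:50.
06:35-06:40 overlaps/touches 06:25-06:50 → extend to 06:25-06:50.
07:15-08:40 is disjoint → start new block.
07:25-08:05 overlaps/touches 07:15-08:40 → extend to 07:15-08:40.
07:40-08:25 overlaps/touches 07:15-08:40 → extend to 07:15-08:40.
08:15-08:35 overlaps/touches 07:15-08:40 → extend to 07:15-08:40.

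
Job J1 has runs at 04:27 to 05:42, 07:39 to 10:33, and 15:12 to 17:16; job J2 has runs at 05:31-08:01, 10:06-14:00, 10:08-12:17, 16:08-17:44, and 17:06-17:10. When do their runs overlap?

B, merged: 05:31–08:01, 10:06–14:00, 16:08–17:44.
04:27–05:42 overlaps B on 05:31–05:42.
07:39–10:33 overlaps B on 07:39–08:01, 10:06–10:33.
15:12–17:16 overlaps B on 16:08–17:16.

05:31–05:42, 07:39–08:01, 10:06–10:33, 16:08–17:16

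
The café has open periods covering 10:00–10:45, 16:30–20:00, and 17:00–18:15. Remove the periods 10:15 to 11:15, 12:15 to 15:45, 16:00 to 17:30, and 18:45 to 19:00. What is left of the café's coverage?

First set merges to 10:00-10:45, 16:30-20:00.
10:00-10:45 \ B = 10:00-10:15.
16:30-20:00 \ B = 17:30-18:45, 19:00-20:00.

10:00-10:15, 17:30-18:45, 19:00-20:00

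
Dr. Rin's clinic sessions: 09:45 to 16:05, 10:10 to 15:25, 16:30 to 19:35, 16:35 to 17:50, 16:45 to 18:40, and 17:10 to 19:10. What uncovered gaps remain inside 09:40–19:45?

After merging, the occupied span is 09:45-16:05, 16:30-19:35.
Gaps within 09:40-19:45: 09:40-09:45, 16:05-16:30, 19:35-19:45.

09:40-09:45, 16:05-16:30, 19:35-19:45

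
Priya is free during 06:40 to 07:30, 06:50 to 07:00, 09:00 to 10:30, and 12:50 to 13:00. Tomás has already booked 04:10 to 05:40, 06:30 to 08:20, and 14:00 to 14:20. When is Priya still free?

A, merged: 06:40-07:30, 09:00-10:30, 12:50-13:00.
06:40-07:30 lies entirely inside B → drops out.
09:00-10:30 is untouched.
12:50-13:00 is untouched.

09:00-10:30, 12:50-13:00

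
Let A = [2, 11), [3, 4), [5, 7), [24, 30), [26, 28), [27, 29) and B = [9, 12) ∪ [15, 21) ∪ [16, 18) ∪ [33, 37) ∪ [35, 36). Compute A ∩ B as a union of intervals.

Merge the first list: [2, 11), [24, 30).
Merge the second list: [9, 12), [15, 21), [33, 37).
[2, 11) overlaps B on [9, 11).
[24, 30) falls entirely outside B.

[9, 11)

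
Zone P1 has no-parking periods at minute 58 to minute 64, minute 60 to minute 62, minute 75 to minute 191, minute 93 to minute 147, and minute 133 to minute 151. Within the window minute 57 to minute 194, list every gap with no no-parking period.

minute 57 to minute 58, minute 64 to minute 75, minute 191 to minute 194

After merging, the occupied span is minute 58 to minute 64, minute 75 to minute 191.
Uncovered inside minute 57 to minute 194: minute 57 to minute 58, minute 64 to minute 75, minute 191 to minute 194.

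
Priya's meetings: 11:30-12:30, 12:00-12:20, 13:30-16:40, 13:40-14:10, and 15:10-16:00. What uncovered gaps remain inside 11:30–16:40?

12:30–13:30

After merging, the occupied span is 11:30–12:30, 13:30–16:40.
Complement within 11:30–16:40: 12:30–13:30.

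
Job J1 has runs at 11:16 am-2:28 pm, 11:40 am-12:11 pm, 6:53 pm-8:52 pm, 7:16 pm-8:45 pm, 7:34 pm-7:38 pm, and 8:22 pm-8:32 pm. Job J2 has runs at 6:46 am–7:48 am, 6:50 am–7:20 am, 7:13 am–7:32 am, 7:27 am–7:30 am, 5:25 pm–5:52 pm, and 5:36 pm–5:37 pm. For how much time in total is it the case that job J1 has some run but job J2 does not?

5 h 11 min

A, merged: 11:16 am-2:28 pm, 6:53 pm-8:52 pm.
B, merged: 6:46 am-7:48 am, 5:25 pm-5:52 pm.
A \ B = 11:16 am-2:28 pm, 6:53 pm-8:52 pm.
Total: 3 h 12 min + 1 h 59 min = 5 h 11 min.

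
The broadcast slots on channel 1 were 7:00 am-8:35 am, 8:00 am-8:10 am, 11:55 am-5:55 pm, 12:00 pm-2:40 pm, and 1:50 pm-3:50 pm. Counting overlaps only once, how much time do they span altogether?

Merged: 7:00 am-8:35 am, 11:55 am-5:55 pm.
Lengths: 1 h 35 min + 6 h = 7 h 35 min.

7 h 35 min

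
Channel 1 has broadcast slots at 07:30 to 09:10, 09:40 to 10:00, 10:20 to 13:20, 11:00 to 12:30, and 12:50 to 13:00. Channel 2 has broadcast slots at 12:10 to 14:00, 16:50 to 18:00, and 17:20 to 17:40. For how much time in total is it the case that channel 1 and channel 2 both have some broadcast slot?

1 h 10 min

Merge the first list: 07:30–09:10, 09:40–10:00, 10:20–13:20.
Merge the second list: 12:10–14:00, 16:50–18:00.
A ∩ B = 12:10–13:20.
Total: 1 h 10 min.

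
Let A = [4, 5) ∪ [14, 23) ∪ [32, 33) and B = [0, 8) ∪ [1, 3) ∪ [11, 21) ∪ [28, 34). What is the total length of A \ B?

Second set merges to [0, 8), [11, 21), [28, 34).
A \ B = [21, 23).
Total: 2.

2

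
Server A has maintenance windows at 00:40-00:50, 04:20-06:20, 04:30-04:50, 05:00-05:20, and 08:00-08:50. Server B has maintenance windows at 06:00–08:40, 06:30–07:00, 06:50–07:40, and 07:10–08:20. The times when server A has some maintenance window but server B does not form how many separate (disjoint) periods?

First set merges to 00:40–00:50, 04:20–06:20, 08:00–08:50.
Second set merges to 06:00–08:40.
A \ B = 00:40–00:50, 04:20–06:00, 08:40–08:50.
That is 3 disjoint pieces.

3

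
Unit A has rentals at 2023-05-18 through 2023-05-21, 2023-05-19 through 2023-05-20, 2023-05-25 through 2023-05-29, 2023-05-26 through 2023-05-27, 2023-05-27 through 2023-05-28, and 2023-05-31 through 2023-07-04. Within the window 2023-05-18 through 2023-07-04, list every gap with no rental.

After merging, the occupied span is 2023-05-18 through 2023-05-21, 2023-05-25 through 2023-05-29, 2023-05-31 through 2023-07-04.
Uncovered inside 2023-05-18 through 2023-07-04: 2023-05-22 through 2023-05-24, 2023-05-30 through 2023-05-30.

2023-05-22 through 2023-05-24, 2023-05-30 through 2023-05-30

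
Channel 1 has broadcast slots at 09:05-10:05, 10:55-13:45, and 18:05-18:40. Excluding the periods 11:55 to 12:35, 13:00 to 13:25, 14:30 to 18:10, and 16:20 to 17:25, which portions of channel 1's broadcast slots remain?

09:05-10:05, 10:55-11:55, 12:35-13:00, 13:25-13:45, 18:10-18:40

B, merged: 11:55-12:35, 13:00-13:25, 14:30-18:10.
09:05-10:05 is untouched.
10:55-13:45 with B removed leaves 10:55-11:55, 12:35-13:00, 13:25-13:45.
18:05-18:40 with B removed leaves 18:10-18:40.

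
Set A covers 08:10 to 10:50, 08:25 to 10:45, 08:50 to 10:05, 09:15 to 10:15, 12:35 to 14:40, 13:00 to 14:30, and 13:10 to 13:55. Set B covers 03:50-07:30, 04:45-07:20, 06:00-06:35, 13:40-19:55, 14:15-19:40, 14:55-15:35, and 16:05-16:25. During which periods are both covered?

A, merged: 08:10–10:50, 12:35–14:40.
B, merged: 03:50–07:30, 13:40–19:55.
08:10–10:50: no overlap with the second set.
12:35–14:40 meets the second set on 13:40–14:40.

13:40–14:40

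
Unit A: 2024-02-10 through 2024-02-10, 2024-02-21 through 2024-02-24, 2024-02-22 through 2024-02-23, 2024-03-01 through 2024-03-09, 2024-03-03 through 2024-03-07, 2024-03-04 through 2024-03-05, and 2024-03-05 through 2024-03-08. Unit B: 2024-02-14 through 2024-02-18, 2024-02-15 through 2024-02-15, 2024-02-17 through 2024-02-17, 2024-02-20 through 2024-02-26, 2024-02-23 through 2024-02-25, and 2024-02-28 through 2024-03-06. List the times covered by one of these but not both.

2024-02-10 through 2024-02-10, 2024-02-14 through 2024-02-18, 2024-02-20 through 2024-02-20, 2024-02-25 through 2024-02-26, 2024-02-28 through 2024-02-29, 2024-03-07 through 2024-03-09

First set merges to 2024-02-10 through 2024-02-10, 2024-02-21 through 2024-02-24, 2024-03-01 through 2024-03-09.
Second set merges to 2024-02-14 through 2024-02-18, 2024-02-20 through 2024-02-26, 2024-02-28 through 2024-03-06.
Only in the first: 2024-02-10 through 2024-02-10, 2024-03-07 through 2024-03-09.
Only in the second: 2024-02-14 through 2024-02-18, 2024-02-20 through 2024-02-20, 2024-02-25 through 2024-02-26, 2024-02-28 through 2024-02-29.
Together these are the periods covered by exactly one.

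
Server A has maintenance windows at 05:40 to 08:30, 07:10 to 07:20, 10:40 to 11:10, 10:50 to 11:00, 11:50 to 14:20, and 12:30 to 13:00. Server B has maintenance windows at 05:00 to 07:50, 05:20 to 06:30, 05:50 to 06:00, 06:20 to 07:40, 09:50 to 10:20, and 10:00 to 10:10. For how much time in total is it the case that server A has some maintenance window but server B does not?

Merge the first list: 05:40-08:30, 10:40-11:10, 11:50-14:20.
Merge the second list: 05:00-07:50, 09:50-10:20.
A \ B = 07:50-08:30, 10:40-11:10, 11:50-14:20.
Total: 40 min + 30 min + 2 h 30 min = 3 h 40 min.

3 h 40 min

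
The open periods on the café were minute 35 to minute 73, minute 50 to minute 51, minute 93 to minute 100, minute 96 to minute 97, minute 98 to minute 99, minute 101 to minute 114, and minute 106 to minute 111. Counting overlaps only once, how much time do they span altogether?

58 minutes

Merged: minute 35 to minute 73, minute 93 to minute 100, minute 101 to minute 114.
Lengths: 38 minutes + 7 minutes + 13 minutes = 58 minutes.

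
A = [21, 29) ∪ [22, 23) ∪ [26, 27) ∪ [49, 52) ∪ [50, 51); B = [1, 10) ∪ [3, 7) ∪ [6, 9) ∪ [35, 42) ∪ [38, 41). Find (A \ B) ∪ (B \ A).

Merge the first list: [21, 29), [49, 52).
Merge the second list: [1, 10), [35, 42).
A but not B: [21, 29), [49, 52).
B but not A: [1, 10), [35, 42).
Combining gives A △ B.

[1, 10) ∪ [21, 29) ∪ [35, 42) ∪ [49, 52)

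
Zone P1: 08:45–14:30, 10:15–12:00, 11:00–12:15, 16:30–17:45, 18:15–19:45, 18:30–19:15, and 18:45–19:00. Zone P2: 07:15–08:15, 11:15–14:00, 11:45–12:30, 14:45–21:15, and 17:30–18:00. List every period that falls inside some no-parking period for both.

Merge the first list: 08:45–14:30, 16:30–17:45, 18:15–19:45.
Merge the second list: 07:15–08:15, 11:15–14:00, 14:45–21:15.
08:45–14:30 ∩ B → 11:15–14:00.
16:30–17:45 ∩ B → 16:30–17:45.
18:15–19:45 ∩ B → 18:15–19:45.

11:15–14:00, 16:30–17:45, 18:15–19:45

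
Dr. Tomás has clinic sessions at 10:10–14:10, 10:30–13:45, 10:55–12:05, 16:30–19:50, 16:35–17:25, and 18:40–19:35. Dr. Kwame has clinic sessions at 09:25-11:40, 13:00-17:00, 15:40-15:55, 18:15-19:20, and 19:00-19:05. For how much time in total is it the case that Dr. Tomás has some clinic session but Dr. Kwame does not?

First set merges to 10:10–14:10, 16:30–19:50.
Second set merges to 09:25–11:40, 13:00–17:00, 18:15–19:20.
A \ B = 11:40–13:00, 17:00–18:15, 19:20–19:50.
Total: 1 h 20 min + 1 h 15 min + 30 min = 3 h 5 min.

3 h 5 min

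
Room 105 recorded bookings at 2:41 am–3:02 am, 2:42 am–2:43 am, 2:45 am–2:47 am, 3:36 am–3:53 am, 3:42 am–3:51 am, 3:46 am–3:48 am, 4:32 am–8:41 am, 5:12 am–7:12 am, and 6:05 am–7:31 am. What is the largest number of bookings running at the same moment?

3

Walk the sorted start/end points keeping a running depth.
The depth first hits 3 at 3:46 am.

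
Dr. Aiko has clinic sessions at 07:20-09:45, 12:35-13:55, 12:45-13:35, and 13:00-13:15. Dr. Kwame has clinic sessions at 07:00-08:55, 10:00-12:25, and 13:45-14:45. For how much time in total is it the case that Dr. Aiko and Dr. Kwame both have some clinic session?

First set merges to 07:20–09:45, 12:35–13:55.
A ∩ B = 07:20–08:55, 13:45–13:55.
Total: 1 h 35 min + 10 min = 1 h 45 min.

1 h 45 min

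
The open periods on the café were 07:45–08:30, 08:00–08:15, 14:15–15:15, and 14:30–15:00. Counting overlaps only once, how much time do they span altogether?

Merged: 07:45–08:30, 14:15–15:15.
Lengths: 45 min + 1 h = 1 h 45 min.

1 h 45 min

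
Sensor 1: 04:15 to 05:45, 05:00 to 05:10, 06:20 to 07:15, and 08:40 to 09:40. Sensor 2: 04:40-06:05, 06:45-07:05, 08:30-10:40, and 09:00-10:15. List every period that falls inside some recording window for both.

04:40-05:45, 06:45-07:05, 08:40-09:40

First set merges to 04:15-05:45, 06:20-07:15, 08:40-09:40.
Second set merges to 04:40-06:05, 06:45-07:05, 08:30-10:40.
04:15-05:45 ∩ B → 04:40-05:45.
06:20-07:15 ∩ B → 06:45-07:05.
08:40-09:40 ∩ B → 08:40-09:40.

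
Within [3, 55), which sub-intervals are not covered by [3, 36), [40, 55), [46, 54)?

The merged coverage is [3, 36), [40, 55).
Complement within [3, 55): [36, 40).

[36, 40)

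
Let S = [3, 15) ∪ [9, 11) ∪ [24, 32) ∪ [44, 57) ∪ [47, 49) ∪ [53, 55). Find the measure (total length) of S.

Merged: [3, 15), [24, 32), [44, 57).
Lengths: 12 + 8 + 13 = 33.

33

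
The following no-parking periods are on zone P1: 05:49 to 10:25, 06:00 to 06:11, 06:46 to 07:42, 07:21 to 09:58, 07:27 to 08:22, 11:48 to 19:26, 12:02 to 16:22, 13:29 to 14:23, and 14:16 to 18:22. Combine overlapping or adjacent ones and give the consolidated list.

06:00-06:11 overlaps/touches 05:49-10:25 → extend to 05:49-10:25.
06:46-07:42 overlaps/touches 05:49-10:25 → extend to 05:49-10:25.
07:21-09:58 overlaps/touches 05:49-10:25 → extend to 05:49-10:25.
07:27-08:22 overlaps/touches 05:49-10:25 → extend to 05:49-10:25.
11:48-19:26 is disjoint → start new block.
12:02-16:22 overlaps/touches 11:48-19:26 → extend to 11:48-19:26.
13:29-14:23 overlaps/touches 11:48-19:26 → extend to 11:48-19:26.
14:16-18:22 overlaps/touches 11:48-19:26 → extend to 11:48-19:26.

05:49-10:25, 11:48-19:26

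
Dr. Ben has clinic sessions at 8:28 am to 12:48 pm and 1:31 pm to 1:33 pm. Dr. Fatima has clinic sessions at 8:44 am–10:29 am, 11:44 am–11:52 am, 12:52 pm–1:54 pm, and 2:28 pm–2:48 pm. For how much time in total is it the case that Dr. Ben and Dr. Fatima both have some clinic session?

1 h 55 min

A ∩ B = 8:44 am–10:29 am, 11:44 am–11:52 am, 1:31 pm–1:33 pm.
Total: 1 h 45 min + 8 min + 2 min = 1 h 55 min.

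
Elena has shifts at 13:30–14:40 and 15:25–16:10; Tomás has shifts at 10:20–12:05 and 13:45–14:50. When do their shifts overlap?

13:30-14:40 meets the second set on 13:45-14:40.
15:25-16:10: no overlap with the second set.

13:45-14:40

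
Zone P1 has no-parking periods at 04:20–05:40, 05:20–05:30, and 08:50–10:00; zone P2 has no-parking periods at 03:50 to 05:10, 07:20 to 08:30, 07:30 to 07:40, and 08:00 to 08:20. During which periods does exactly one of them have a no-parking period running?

03:50–04:20, 05:10–05:40, 07:20–08:30, 08:50–10:00

Merge the first list: 04:20–05:40, 08:50–10:00.
Merge the second list: 03:50–05:10, 07:20–08:30.
A \ B = 05:10–05:40, 08:50–10:00.
B \ A = 03:50–04:20, 07:20–08:30.
Union of the two gives the symmetric difference.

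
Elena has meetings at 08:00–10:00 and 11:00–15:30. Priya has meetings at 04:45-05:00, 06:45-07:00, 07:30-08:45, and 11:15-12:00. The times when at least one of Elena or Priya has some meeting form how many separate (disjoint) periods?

4

A ∪ B = 04:45-05:00, 06:45-07:00, 07:30-10:00, 11:00-15:30.
That is 4 disjoint pieces.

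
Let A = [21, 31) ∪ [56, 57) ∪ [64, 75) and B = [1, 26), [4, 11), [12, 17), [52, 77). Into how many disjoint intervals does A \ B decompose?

Second set merges to [1, 26), [52, 77).
A \ B = [26, 31).
That is 1 disjoint piece.

1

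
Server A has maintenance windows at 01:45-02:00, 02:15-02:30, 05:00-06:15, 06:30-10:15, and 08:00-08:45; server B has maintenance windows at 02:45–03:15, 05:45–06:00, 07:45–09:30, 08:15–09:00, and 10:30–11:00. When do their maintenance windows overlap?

First set merges to 01:45–02:00, 02:15–02:30, 05:00–06:15, 06:30–10:15.
Second set merges to 02:45–03:15, 05:45–06:00, 07:45–09:30, 10:30–11:00.
01:45–02:00 meets no B interval.
02:15–02:30 meets no B interval.
05:00–06:15 ∩ B → 05:45–06:00.
06:30–10:15 ∩ B → 07:45–09:30.

05:45–06:00, 07:45–09:30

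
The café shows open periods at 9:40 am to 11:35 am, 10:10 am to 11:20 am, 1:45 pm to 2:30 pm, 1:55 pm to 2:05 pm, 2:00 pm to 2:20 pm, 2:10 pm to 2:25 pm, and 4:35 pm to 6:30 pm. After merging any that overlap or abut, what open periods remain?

9:40 am–11:35 am, 1:45 pm–2:30 pm, 4:35 pm–6:30 pm

10:10 am–11:20 am overlaps/touches 9:40 am–11:35 am → extend to 9:40 am–11:35 am.
1:45 pm–2:30 pm is disjoint → start new block.
1:55 pm–2:05 pm overlaps/touches 1:45 pm–2:30 pm → extend to 1:45 pm–2:30 pm.
2:00 pm–2:20 pm overlaps/touches 1:45 pm–2:30 pm → extend to 1:45 pm–2:30 pm.
2:10 pm–2:25 pm overlaps/touches 1:45 pm–2:30 pm → extend to 1:45 pm–2:30 pm.
4:35 pm–6:30 pm is disjoint → start new block.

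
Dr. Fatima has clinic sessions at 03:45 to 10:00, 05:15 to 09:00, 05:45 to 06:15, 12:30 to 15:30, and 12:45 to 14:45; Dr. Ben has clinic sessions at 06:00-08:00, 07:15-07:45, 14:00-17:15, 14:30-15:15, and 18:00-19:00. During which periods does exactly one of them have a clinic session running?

First set merges to 03:45–10:00, 12:30–15:30.
Second set merges to 06:00–08:00, 14:00–17:15, 18:00–19:00.
A but not B: 03:45–06:00, 08:00–10:00, 12:30–14:00.
B but not A: 15:30–17:15, 18:00–19:00.
Combining gives A △ B.

03:45–06:00, 08:00–10:00, 12:30–14:00, 15:30–17:15, 18:00–19:00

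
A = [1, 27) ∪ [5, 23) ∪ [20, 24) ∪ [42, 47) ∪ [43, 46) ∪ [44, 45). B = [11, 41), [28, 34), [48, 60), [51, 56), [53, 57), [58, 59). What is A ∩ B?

[11, 27)

First set merges to [1, 27), [42, 47).
Second set merges to [11, 41), [48, 60).
[1, 27) overlaps B on [11, 27).
[42, 47) falls entirely outside B.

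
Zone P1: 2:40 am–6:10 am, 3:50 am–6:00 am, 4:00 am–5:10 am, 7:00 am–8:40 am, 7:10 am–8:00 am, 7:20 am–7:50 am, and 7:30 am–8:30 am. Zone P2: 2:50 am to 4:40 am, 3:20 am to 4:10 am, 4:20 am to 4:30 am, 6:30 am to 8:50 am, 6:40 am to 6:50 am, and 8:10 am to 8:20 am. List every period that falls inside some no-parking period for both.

2:50 am-4:40 am, 7:00 am-8:40 am

Merge the first list: 2:40 am-6:10 am, 7:00 am-8:40 am.
Merge the second list: 2:50 am-4:40 am, 6:30 am-8:50 am.
2:40 am-6:10 am ∩ B → 2:50 am-4:40 am.
7:00 am-8:40 am ∩ B → 7:00 am-8:40 am.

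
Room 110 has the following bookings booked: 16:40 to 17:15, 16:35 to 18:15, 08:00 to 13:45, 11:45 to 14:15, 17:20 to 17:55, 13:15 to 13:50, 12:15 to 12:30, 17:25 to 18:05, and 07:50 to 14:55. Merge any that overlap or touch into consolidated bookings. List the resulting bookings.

Sort by start: 07:50-14:55, 08:00-13:45, 11:45-14:15, 12:15-12:30, 13:15-13:50, 16:35-18:15, 16:40-17:15, 17:20-17:55, 17:25-18:05.
08:00-13:45 overlaps/touches 07:50-14:55 → extend to 07:50-14:55.
11:45-14:15 overlaps/touches 07:50-14:55 → extend to 07:50-14:55.
12:15-12:30 overlaps/touches 07:50-14:55 → extend to 07:50-14:55.
13:15-13:50 overlaps/touches 07:50-14:55 → extend to 07:50-14:55.
16:35-18:15 is disjoint → start new block.
16:40-17:15 overlaps/touches 16:35-18:15 → extend to 16:35-18:15.
17:20-17:55 overlaps/touches 16:35-18:15 → extend to 16:35-18:15.
17:25-18:05 overlaps/touches 16:35-18:15 → extend to 16:35-18:15.

07:50-14:55, 16:35-18:15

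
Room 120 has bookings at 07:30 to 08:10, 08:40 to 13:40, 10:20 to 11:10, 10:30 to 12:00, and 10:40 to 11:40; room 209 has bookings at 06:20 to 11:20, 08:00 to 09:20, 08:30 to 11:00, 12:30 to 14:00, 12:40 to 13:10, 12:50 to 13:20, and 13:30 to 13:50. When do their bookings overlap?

07:30–08:10, 08:40–11:20, 12:30–13:40

A, merged: 07:30–08:10, 08:40–13:40.
B, merged: 06:20–11:20, 12:30–14:00.
07:30–08:10 meets the second set on 07:30–08:10.
08:40–13:40 meets the second set on 08:40–11:20, 12:30–13:40.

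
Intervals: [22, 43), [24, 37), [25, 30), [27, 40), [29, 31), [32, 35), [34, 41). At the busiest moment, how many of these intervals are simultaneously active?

5

At 29, 5 of the intervals are simultaneously active.
No point has more.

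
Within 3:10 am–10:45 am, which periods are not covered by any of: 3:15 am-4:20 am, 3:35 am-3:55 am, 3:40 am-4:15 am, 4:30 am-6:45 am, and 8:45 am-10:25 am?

3:10 am–3:15 am, 4:20 am–4:30 am, 6:45 am–8:45 am, 10:25 am–10:45 am

After merging, the occupied span is 3:15 am–4:20 am, 4:30 am–6:45 am, 8:45 am–10:25 am.
Gaps within 3:10 am–10:45 am: 3:10 am–3:15 am, 4:20 am–4:30 am, 6:45 am–8:45 am, 10:25 am–10:45 am.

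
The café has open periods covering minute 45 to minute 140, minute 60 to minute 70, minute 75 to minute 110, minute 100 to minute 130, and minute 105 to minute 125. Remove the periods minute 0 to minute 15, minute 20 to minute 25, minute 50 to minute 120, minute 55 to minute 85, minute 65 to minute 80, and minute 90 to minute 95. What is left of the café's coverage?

minute 45 to minute 50, minute 120 to minute 140

A, merged: minute 45 to minute 140.
B, merged: minute 0 to minute 15, minute 20 to minute 25, minute 50 to minute 120.
minute 45 to minute 140 \ B = minute 45 to minute 50, minute 120 to minute 140.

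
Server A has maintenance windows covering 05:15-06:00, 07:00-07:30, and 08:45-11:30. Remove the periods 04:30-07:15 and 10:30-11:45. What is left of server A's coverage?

05:15-06:00: entirely removed.
07:00-07:30 \ B = 07:15-07:30.
08:45-11:30 \ B = 08:45-10:30.

07:15-07:30, 08:45-10:30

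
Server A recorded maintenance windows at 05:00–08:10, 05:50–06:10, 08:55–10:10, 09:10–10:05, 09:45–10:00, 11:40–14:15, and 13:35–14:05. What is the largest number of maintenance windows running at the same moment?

3

At 09:45, 3 of the intervals are simultaneously active.
No point has more.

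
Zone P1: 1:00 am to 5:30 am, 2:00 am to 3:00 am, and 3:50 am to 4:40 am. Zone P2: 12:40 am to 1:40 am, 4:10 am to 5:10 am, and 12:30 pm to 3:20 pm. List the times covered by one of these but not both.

12:40 am-1:00 am, 1:40 am-4:10 am, 5:10 am-5:30 am, 12:30 pm-3:20 pm

Merge the first list: 1:00 am-5:30 am.
Only in the first: 1:40 am-4:10 am, 5:10 am-5:30 am.
Only in the second: 12:40 am-1:00 am, 12:30 pm-3:20 pm.
Together these are the periods covered by exactly one.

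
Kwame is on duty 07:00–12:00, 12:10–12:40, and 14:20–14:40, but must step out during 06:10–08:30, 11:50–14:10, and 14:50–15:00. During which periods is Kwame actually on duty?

08:30-11:50, 14:20-14:40

07:00-12:00 with B removed leaves 08:30-11:50.
12:10-12:40 lies entirely inside B → drops out.
14:20-14:40 is untouched.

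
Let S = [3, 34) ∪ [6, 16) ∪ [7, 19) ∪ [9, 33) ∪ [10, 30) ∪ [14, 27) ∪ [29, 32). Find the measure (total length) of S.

Merged: [3, 34).
Length: 31.

31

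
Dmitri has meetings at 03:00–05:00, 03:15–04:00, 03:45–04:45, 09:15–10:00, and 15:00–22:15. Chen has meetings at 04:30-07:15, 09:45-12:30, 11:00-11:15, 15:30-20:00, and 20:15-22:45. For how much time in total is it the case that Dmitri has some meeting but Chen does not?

2 h 45 min

First set merges to 03:00–05:00, 09:15–10:00, 15:00–22:15.
Second set merges to 04:30–07:15, 09:45–12:30, 15:30–20:00, 20:15–22:45.
A \ B = 03:00–04:30, 09:15–09:45, 15:00–15:30, 20:00–20:15.
Total: 1 h 30 min + 30 min + 30 min + 15 min = 2 h 45 min.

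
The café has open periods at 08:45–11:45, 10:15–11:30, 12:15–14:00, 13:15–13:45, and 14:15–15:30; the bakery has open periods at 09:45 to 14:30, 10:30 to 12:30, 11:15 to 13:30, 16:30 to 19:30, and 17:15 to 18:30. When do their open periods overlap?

09:45–11:45, 12:15–14:00, 14:15–14:30

First set merges to 08:45–11:45, 12:15–14:00, 14:15–15:30.
Second set merges to 09:45–14:30, 16:30–19:30.
08:45–11:45 overlaps B on 09:45–11:45.
12:15–14:00 overlaps B on 12:15–14:00.
14:15–15:30 overlaps B on 14:15–14:30.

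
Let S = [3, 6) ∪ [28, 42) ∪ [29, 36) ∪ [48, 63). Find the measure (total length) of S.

32

Merged: [3, 6), [28, 42), [48, 63).
Lengths: 3 + 14 + 15 = 32.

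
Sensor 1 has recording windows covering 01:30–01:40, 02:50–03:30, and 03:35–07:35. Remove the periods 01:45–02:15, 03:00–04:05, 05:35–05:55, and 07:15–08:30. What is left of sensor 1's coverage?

01:30-01:40, 02:50-03:00, 04:05-05:35, 05:55-07:15

01:30-01:40: no B overlap → unchanged.
02:50-03:30 minus B → 02:50-03:00.
03:35-07:35 minus B → 04:05-05:35, 05:55-07:15.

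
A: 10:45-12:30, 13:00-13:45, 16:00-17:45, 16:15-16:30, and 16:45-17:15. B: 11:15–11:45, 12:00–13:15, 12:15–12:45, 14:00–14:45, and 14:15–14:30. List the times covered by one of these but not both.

10:45–11:15, 11:45–12:00, 12:30–13:00, 13:15–13:45, 14:00–14:45, 16:00–17:45

A, merged: 10:45–12:30, 13:00–13:45, 16:00–17:45.
B, merged: 11:15–11:45, 12:00–13:15, 14:00–14:45.
A but not B: 10:45–11:15, 11:45–12:00, 13:15–13:45, 16:00–17:45.
B but not A: 12:30–13:00, 14:00–14:45.
Combining gives A △ B.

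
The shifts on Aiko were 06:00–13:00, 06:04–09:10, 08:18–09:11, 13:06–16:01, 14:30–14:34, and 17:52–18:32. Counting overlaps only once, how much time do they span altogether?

Merged: 06:00-13:00, 13:06-16:01, 17:52-18:32.
Lengths: 7 h + 2 h 55 min + 40 min = 10 h 35 min.

10 h 35 min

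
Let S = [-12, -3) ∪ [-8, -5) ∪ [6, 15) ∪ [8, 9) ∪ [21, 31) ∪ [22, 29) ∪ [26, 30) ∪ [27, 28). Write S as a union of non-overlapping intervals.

[-12, -3) ∪ [6, 15) ∪ [21, 31)

[-8, -5) overlaps/touches [-12, -3) → extend to [-12, -3).
[6, 15) is disjoint → start new block.
[8, 9) overlaps/touches [6, 15) → extend to [6, 15).
[21, 31) is disjoint → start new block.
[22, 29) overlaps/touches [21, 31) → extend to [21, 31).
[26, 30) overlaps/touches [21, 31) → extend to [21, 31).
[27, 28) overlaps/touches [21, 31) → extend to [21, 31).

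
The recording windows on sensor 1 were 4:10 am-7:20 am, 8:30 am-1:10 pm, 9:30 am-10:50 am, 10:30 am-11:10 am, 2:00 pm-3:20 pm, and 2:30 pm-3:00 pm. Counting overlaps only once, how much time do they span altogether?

9 h 10 min

Merged: 4:10 am–7:20 am, 8:30 am–1:10 pm, 2:00 pm–3:20 pm.
Lengths: 3 h 10 min + 4 h 40 min + 1 h 20 min = 9 h 10 min.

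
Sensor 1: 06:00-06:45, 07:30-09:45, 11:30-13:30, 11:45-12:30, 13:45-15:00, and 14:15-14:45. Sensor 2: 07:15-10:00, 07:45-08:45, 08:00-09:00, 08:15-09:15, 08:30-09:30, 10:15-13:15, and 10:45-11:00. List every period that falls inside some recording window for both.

First set merges to 06:00-06:45, 07:30-09:45, 11:30-13:30, 13:45-15:00.
Second set merges to 07:15-10:00, 10:15-13:15.
06:00-06:45: no overlap with the second set.
07:30-09:45 meets the second set on 07:30-09:45.
11:30-13:30 meets the second set on 11:30-13:15.
13:45-15:00: no overlap with the second set.

07:30-09:45, 11:30-13:15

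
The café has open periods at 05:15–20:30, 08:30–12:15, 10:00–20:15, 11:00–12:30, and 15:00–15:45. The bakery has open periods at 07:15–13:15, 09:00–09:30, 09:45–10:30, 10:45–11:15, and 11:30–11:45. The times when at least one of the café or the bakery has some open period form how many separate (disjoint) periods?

First set merges to 05:15–20:30.
Second set merges to 07:15–13:15.
A ∪ B = 05:15–20:30.
That is 1 disjoint piece.

1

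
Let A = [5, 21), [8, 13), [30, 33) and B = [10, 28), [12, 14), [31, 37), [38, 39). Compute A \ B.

[5, 10) ∪ [30, 31)

Merge the first list: [5, 21), [30, 33).
Merge the second list: [10, 28), [31, 37), [38, 39).
[5, 21) minus B → [5, 10).
[30, 33) minus B → [30, 31).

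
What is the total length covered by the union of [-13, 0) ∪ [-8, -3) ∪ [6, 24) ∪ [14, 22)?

31

Merged: [-13, 0), [6, 24).
Lengths: 13 + 18 = 31.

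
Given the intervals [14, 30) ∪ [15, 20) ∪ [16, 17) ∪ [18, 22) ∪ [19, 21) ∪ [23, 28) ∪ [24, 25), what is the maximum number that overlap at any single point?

Walk the sorted start/end points keeping a running depth.
The depth first hits 4 at 19.

4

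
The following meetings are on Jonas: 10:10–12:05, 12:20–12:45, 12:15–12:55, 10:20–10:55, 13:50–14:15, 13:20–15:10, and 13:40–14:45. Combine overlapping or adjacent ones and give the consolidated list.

10:10–12:05, 12:15–12:55, 13:20–15:10

Sort by start: 10:10–12:05, 10:20–10:55, 12:15–12:55, 12:20–12:45, 13:20–15:10, 13:40–14:45, 13:50–14:15.
10:20–10:55 overlaps/touches 10:10–12:05 → extend to 10:10–12:05.
12:15–12:55 is disjoint → start new block.
12:20–12:45 overlaps/touches 12:15–12:55 → extend to 12:15–12:55.
13:20–15:10 is disjoint → start new block.
13:40–14:45 overlaps/touches 13:20–15:10 → extend to 13:20–15:10.
13:50–14:15 overlaps/touches 13:20–15:10 → extend to 13:20–15:10.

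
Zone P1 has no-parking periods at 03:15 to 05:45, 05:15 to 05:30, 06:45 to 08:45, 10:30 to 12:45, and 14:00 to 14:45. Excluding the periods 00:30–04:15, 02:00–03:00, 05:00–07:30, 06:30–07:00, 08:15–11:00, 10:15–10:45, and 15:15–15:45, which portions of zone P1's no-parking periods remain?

04:15–05:00, 07:30–08:15, 11:00–12:45, 14:00–14:45

Merge the first list: 03:15–05:45, 06:45–08:45, 10:30–12:45, 14:00–14:45.
Merge the second list: 00:30–04:15, 05:00–07:30, 08:15–11:00, 15:15–15:45.
03:15–05:45 with B removed leaves 04:15–05:00.
06:45–08:45 with B removed leaves 07:30–08:15.
10:30–12:45 with B removed leaves 11:00–12:45.
14:00–14:45 is untouched.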